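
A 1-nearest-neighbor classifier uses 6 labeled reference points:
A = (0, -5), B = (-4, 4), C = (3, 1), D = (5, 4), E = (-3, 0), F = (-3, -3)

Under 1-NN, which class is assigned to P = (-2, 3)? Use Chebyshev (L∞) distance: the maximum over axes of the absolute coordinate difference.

d(P,A) = max(2, 8) = 8
d(P,B) = max(2, 1) = 2
d(P,C) = max(5, 2) = 5
d(P,D) = max(7, 1) = 7
d(P,E) = max(1, 3) = 3
d(P,F) = max(1, 6) = 6
The smallest is to B, so P lies in the Voronoi region of B.

B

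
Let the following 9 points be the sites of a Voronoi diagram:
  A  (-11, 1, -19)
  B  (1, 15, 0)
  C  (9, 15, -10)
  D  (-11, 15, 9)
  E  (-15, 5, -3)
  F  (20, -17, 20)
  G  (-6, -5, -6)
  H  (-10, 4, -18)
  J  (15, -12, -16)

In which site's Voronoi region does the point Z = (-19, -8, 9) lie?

E

Since √ is increasing, it suffices to compare squared distances:
|ZA|² = 64 + 81 + 784 = 929
|ZB|² = 400 + 529 + 81 = 1010
|ZC|² = 784 + 529 + 361 = 1674
|ZD|² = 64 + 529 + 0 = 593
|ZE|² = 16 + 169 + 144 = 329
|ZF|² = 1521 + 81 + 121 = 1723
|ZG|² = 169 + 9 + 225 = 403
|ZH|² = 81 + 144 + 729 = 954
|ZJ|² = 1156 + 16 + 625 = 1797
Minimum is at E.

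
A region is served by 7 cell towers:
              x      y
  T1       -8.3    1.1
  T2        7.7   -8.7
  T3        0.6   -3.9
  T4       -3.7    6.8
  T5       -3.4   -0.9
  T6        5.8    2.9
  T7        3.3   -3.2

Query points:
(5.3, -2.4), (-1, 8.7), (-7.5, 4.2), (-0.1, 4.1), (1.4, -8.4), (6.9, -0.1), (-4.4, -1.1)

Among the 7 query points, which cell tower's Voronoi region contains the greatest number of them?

T4

(5.3, -2.4) — d² to each: T1:197.21, T2:45.45, T3:24.34, T4:165.64, T5:77.94, T6:28.34, T7:4.64 → nearest is T7
(-1, 8.7) — d² to each: T1:111.05, T2:378.45, T3:161.32, T4:10.9, T5:97.92, T6:79.88, T7:160.1 → nearest is T4
(-7.5, 4.2) — d² to each: T1:10.25, T2:397.45, T3:131.22, T4:21.2, T5:42.82, T6:178.58, T7:171.4 → nearest is T1
(-0.1, 4.1) — d² to each: T1:76.24, T2:224.68, T3:64.49, T4:20.25, T5:35.89, T6:36.25, T7:64.85 → nearest is T4
(1.4, -8.4) — d² to each: T1:184.34, T2:39.78, T3:20.89, T4:257.05, T5:79.29, T6:147.05, T7:30.65 → nearest is T3
(6.9, -0.1) — d² to each: T1:232.48, T2:74.6, T3:54.13, T4:159.97, T5:106.73, T6:10.21, T7:22.57 → nearest is T6
(-4.4, -1.1) — d² to each: T1:20.05, T2:204.17, T3:32.84, T4:62.9, T5:1.04, T6:120.04, T7:63.7 → nearest is T5
Tally — T1:1, T3:1, T4:2, T5:1, T6:1, T7:1. T4 captures the most (2).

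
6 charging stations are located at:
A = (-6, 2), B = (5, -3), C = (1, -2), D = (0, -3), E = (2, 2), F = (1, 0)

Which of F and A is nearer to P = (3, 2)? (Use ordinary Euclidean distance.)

F

Compare squared distances:
|PF|² = (3−1)² + (2−0)² = 4 + 4 = 8
|PA|² = (3−(-6))² + (2−2)² = 81 + 0 = 81
8 < 81, so F is closer.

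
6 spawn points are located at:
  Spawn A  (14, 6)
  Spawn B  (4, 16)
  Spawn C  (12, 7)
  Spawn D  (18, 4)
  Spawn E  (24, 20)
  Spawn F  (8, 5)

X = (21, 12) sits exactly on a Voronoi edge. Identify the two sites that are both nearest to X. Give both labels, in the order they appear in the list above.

Squared distances from X to each site:
d²(X, Spawn A) = (21−14)² + (12−6)² = 49 + 36 = 85
d²(X, Spawn B) = (21−4)² + (12−16)² = 289 + 16 = 305
d²(X, Spawn C) = (21−12)² + (12−7)² = 81 + 25 = 106
d²(X, Spawn D) = (21−18)² + (12−4)² = 9 + 64 = 73
d²(X, Spawn E) = (21−24)² + (12−20)² = 9 + 64 = 73
d²(X, Spawn F) = (21−8)² + (12−5)² = 169 + 49 = 218
X is equidistant from Spawn D and Spawn E (both at squared distance 73), and every other site is strictly farther — so X lies on the Spawn D–Spawn E Voronoi edge.

Spawn D and Spawn E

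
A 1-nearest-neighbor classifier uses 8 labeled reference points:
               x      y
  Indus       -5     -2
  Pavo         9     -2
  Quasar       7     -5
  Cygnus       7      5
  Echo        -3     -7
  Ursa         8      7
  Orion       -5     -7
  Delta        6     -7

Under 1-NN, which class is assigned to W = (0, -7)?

Echo

Since √ is increasing, it suffices to compare squared distances:
d²(W, Indus) = (0−(-5))² + (-7−(-2))² = 25 + 25 = 50
d²(W, Pavo) = (0−9)² + (-7−(-2))² = 81 + 25 = 106
d²(W, Quasar) = (0−7)² + (-7−(-5))² = 49 + 4 = 53
d²(W, Cygnus) = (0−7)² + (-7−5)² = 49 + 144 = 193
d²(W, Echo) = (0−(-3))² + (-7−(-7))² = 9 + 0 = 9
d²(W, Ursa) = (0−8)² + (-7−7)² = 64 + 196 = 260
d²(W, Orion) = (0−(-5))² + (-7−(-7))² = 25 + 0 = 25
d²(W, Delta) = (0−6)² + (-7−(-7))² = 36 + 0 = 36
Minimum is at Echo.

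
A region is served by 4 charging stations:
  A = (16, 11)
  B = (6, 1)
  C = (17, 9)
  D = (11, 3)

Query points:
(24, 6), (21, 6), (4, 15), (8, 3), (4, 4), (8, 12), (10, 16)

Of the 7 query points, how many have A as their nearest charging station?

3

(24, 6) — d² to each: A:89, B:349, C:58, D:178 → nearest is C
(21, 6) — d² to each: A:50, B:250, C:25, D:109 → nearest is C
(4, 15) — d² to each: A:160, B:200, C:205, D:193 → nearest is A
(8, 3) — d² to each: A:128, B:8, C:117, D:9 → nearest is B
(4, 4) — d² to each: A:193, B:13, C:194, D:50 → nearest is B
(8, 12) — d² to each: A:65, B:125, C:90, D:90 → nearest is A
(10, 16) — d² to each: A:61, B:241, C:98, D:170 → nearest is A
3 of the 7 points have A as nearest.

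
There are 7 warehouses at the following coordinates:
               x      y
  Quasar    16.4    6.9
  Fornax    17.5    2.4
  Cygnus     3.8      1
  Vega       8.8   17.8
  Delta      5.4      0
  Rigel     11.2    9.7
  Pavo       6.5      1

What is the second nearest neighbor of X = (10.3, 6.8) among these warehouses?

Quasar

Squared Euclidean distances:
d²(X, Quasar) = (10.3−16.4)² + (6.8−6.9)² = 37.21 + 0.01 = 37.22
d²(X, Fornax) = (10.3−17.5)² + (6.8−2.4)² = 51.84 + 19.36 = 71.2
d²(X, Cygnus) = (10.3−3.8)² + (6.8−1)² = 42.25 + 33.64 = 75.89
d²(X, Vega) = (10.3−8.8)² + (6.8−17.8)² = 2.25 + 121 = 123.25
d²(X, Delta) = (10.3−5.4)² + (6.8−0)² = 24.01 + 46.24 = 70.25
d²(X, Rigel) = (10.3−11.2)² + (6.8−9.7)² = 0.81 + 8.41 = 9.22
d²(X, Pavo) = (10.3−6.5)² + (6.8−1)² = 14.44 + 33.64 = 48.08
Sorted ascending: Rigel, Quasar, Pavo, … — the second-nearest is Quasar.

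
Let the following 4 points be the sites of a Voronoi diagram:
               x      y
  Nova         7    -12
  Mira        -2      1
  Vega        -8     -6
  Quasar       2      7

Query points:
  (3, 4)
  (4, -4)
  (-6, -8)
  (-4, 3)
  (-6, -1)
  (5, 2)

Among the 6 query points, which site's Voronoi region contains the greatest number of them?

Mira

(3, 4) — d² to each: Nova:272, Mira:34, Vega:221, Quasar:10 → nearest is Quasar
(4, -4) — d² to each: Nova:73, Mira:61, Vega:148, Quasar:125 → nearest is Mira
(-6, -8) — d² to each: Nova:185, Mira:97, Vega:8, Quasar:289 → nearest is Vega
(-4, 3) — d² to each: Nova:346, Mira:8, Vega:97, Quasar:52 → nearest is Mira
(-6, -1) — d² to each: Nova:290, Mira:20, Vega:29, Quasar:128 → nearest is Mira
(5, 2) — d² to each: Nova:200, Mira:50, Vega:233, Quasar:34 → nearest is Quasar
Tally — Mira:3, Vega:1, Quasar:2. Mira captures the most (3).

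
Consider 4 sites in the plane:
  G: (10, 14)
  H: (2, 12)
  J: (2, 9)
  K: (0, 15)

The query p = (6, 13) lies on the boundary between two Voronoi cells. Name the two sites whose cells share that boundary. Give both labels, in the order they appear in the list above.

Squared distances from p to each site:
|pG|² = 16 + 1 = 17
|pH|² = 16 + 1 = 17
|pJ|² = 16 + 16 = 32
|pK|² = 36 + 4 = 40
p is equidistant from G and H (both at squared distance 17), and every other site is strictly farther — so p lies on the G–H Voronoi edge.

G and H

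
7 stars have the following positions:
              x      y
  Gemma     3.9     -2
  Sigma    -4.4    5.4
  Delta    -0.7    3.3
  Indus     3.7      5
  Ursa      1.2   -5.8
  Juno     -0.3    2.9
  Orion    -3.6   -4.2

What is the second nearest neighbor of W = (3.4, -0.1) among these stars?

Since √ is increasing, it suffices to compare squared distances:
d²(W, Gemma) = (3.4−3.9)² + (-0.1−(-2))² = 0.25 + 3.61 = 3.86
d²(W, Sigma) = (3.4−(-4.4))² + (-0.1−5.4)² = 60.84 + 30.25 = 91.09
d²(W, Delta) = (3.4−(-0.7))² + (-0.1−3.3)² = 16.81 + 11.56 = 28.37
d²(W, Indus) = (3.4−3.7)² + (-0.1−5)² = 0.09 + 26.01 = 26.1
d²(W, Ursa) = (3.4−1.2)² + (-0.1−(-5.8))² = 4.84 + 32.49 = 37.33
d²(W, Juno) = (3.4−(-0.3))² + (-0.1−2.9)² = 13.69 + 9 = 22.69
d²(W, Orion) = (3.4−(-3.6))² + (-0.1−(-4.2))² = 49 + 16.81 = 65.81
Sorted ascending: Gemma, Juno, Indus, … — the second-nearest is Juno.

Juno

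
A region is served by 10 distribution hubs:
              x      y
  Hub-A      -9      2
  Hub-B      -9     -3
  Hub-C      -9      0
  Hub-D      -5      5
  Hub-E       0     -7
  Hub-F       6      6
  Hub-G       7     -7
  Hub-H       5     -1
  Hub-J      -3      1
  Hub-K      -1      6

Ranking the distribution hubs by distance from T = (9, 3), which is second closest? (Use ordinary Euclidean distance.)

Hub-H

Since √ is increasing, it suffices to compare squared distances:
d²(T, Hub-A) = (9−(-9))² + (3−2)² = 324 + 1 = 325
d²(T, Hub-B) = (9−(-9))² + (3−(-3))² = 324 + 36 = 360
d²(T, Hub-C) = (9−(-9))² + (3−0)² = 324 + 9 = 333
d²(T, Hub-D) = (9−(-5))² + (3−5)² = 196 + 4 = 200
d²(T, Hub-E) = (9−0)² + (3−(-7))² = 81 + 100 = 181
d²(T, Hub-F) = (9−6)² + (3−6)² = 9 + 9 = 18
d²(T, Hub-G) = (9−7)² + (3−(-7))² = 4 + 100 = 104
d²(T, Hub-H) = (9−5)² + (3−(-1))² = 16 + 16 = 32
d²(T, Hub-J) = (9−(-3))² + (3−1)² = 144 + 4 = 148
d²(T, Hub-K) = (9−(-1))² + (3−6)² = 100 + 9 = 109
Sorted ascending: Hub-F, Hub-H, Hub-G, … — the second-nearest is Hub-H.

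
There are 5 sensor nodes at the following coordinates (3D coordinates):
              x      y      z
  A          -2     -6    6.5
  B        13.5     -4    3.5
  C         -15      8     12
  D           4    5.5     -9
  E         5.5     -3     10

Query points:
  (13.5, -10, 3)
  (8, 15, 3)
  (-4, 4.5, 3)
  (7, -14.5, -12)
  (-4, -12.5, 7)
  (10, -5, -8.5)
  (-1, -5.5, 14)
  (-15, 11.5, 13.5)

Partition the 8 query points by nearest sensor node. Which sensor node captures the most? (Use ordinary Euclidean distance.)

A

(13.5, -10, 3) — d² to each: A:268.5, B:36.25, C:1217.25, D:474.5, E:162 → nearest is B
(8, 15, 3) — d² to each: A:553.25, B:391.5, C:659, D:250.25, E:379.25 → nearest is D
(-4, 4.5, 3) — d² to each: A:126.5, B:378.75, C:214.25, D:209, E:195.5 → nearest is A
(7, -14.5, -12) — d² to each: A:495.5, B:392.75, C:1566.25, D:418, E:618.5 → nearest is B
(-4, -12.5, 7) — d² to each: A:46.5, B:390.75, C:566.25, D:644, E:189.5 → nearest is A
(10, -5, -8.5) — d² to each: A:370, B:157.25, C:1214.25, D:146.5, E:366.5 → nearest is D
(-1, -5.5, 14) — d² to each: A:57.5, B:322.75, C:382.25, D:675, E:64.5 → nearest is A
(-15, 11.5, 13.5) — d² to each: A:524.25, B:1152.5, C:14.5, D:903.25, E:642.75 → nearest is C
Tally — A:3, B:2, C:1, D:2. A captures the most (3).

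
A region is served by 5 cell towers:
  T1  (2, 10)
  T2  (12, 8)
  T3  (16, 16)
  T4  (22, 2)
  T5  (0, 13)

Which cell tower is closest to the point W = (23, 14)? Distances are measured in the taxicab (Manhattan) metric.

d(W,T1) = 21 + 4 = 25
d(W,T2) = 11 + 6 = 17
d(W,T3) = 7 + 2 = 9
d(W,T4) = 1 + 12 = 13
d(W,T5) = 23 + 1 = 24
Minimum is at T3.

T3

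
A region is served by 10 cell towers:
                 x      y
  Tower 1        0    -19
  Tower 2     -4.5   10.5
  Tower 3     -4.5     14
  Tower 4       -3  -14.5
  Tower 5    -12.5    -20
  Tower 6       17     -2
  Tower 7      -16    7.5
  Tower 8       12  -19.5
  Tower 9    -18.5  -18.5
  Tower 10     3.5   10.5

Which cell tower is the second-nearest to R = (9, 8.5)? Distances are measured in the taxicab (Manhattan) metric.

Tower 2

d(R, Tower 1) = 9 + 27.5 = 36.5
d(R, Tower 2) = 13.5 + 2 = 15.5
d(R, Tower 3) = 13.5 + 5.5 = 19
d(R, Tower 4) = 12 + 23 = 35
d(R, Tower 5) = 21.5 + 28.5 = 50
d(R, Tower 6) = 8 + 10.5 = 18.5
d(R, Tower 7) = 25 + 1 = 26
d(R, Tower 8) = 3 + 28 = 31
d(R, Tower 9) = 27.5 + 27 = 54.5
d(R, Tower 10) = 5.5 + 2 = 7.5
Sorted ascending: Tower 10, Tower 2, Tower 6, … — the second-nearest is Tower 2.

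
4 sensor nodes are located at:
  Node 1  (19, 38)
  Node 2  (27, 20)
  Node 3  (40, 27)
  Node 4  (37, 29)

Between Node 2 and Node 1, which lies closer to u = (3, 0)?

Node 2

Compare squared distances:
d²(u, Node 2) = (3−27)² + (0−20)² = 576 + 400 = 976
d²(u, Node 1) = (3−19)² + (0−38)² = 256 + 1444 = 1700
976 < 1700, so Node 2 is closer.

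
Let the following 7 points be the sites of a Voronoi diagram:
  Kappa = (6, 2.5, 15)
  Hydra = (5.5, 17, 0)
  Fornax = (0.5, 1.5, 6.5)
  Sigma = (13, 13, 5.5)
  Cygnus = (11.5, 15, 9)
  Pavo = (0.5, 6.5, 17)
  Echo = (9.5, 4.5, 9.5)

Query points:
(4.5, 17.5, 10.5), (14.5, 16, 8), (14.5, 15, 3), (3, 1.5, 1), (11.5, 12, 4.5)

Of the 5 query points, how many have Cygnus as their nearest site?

2

(4.5, 17.5, 10.5) — d² to each: Kappa:247.5, Hydra:111.5, Fornax:288, Sigma:117.5, Cygnus:57.5, Pavo:179.25, Echo:195 → nearest is Cygnus
(14.5, 16, 8) — d² to each: Kappa:303.5, Hydra:146, Fornax:408.5, Sigma:17.5, Cygnus:11, Pavo:367.25, Echo:159.5 → nearest is Cygnus
(14.5, 15, 3) — d² to each: Kappa:372.5, Hydra:94, Fornax:390.5, Sigma:12.5, Cygnus:45, Pavo:464.25, Echo:177.5 → nearest is Sigma
(3, 1.5, 1) — d² to each: Kappa:206, Hydra:247.5, Fornax:36.5, Sigma:252.5, Cygnus:318.5, Pavo:287.25, Echo:123.5 → nearest is Fornax
(11.5, 12, 4.5) — d² to each: Kappa:230.75, Hydra:81.25, Fornax:235.25, Sigma:4.25, Cygnus:29.25, Pavo:307.5, Echo:85.25 → nearest is Sigma
2 of the 5 points have Cygnus as nearest.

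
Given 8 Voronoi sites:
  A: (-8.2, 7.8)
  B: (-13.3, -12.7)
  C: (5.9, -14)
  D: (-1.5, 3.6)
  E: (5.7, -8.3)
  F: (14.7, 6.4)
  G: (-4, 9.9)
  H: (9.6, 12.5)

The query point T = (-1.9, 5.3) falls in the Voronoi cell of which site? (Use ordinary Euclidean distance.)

D

Since √ is increasing, it suffices to compare squared distances:
|TA|² = 39.69 + 6.25 = 45.94
|TB|² = 129.96 + 324 = 453.96
|TC|² = 60.84 + 372.49 = 433.33
|TD|² = 0.16 + 2.89 = 3.05
|TE|² = 57.76 + 184.96 = 242.72
|TF|² = 275.56 + 1.21 = 276.77
|TG|² = 4.41 + 21.16 = 25.57
|TH|² = 132.25 + 51.84 = 184.09
Minimum is at D.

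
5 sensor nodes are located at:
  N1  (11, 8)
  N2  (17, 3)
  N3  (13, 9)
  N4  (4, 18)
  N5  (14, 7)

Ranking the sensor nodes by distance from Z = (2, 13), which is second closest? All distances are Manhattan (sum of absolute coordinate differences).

d(Z,N1) = 9 + 5 = 14
d(Z,N2) = 15 + 10 = 25
d(Z,N3) = 11 + 4 = 15
d(Z,N4) = 2 + 5 = 7
d(Z,N5) = 12 + 6 = 18
Sorted ascending: N4, N1, N3, … — the second-nearest is N1.

N1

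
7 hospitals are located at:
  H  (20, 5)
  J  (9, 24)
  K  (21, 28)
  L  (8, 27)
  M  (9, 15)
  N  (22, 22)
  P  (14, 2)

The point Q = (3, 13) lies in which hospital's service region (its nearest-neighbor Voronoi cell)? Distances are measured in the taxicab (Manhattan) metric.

d(Q,H) = |3−20| + |13−5| = 17 + 8 = 25
d(Q,J) = |3−9| + |13−24| = 6 + 11 = 17
d(Q,K) = |3−21| + |13−28| = 18 + 15 = 33
d(Q,L) = |3−8| + |13−27| = 5 + 14 = 19
d(Q,M) = |3−9| + |13−15| = 6 + 2 = 8
d(Q,N) = |3−22| + |13−22| = 19 + 9 = 28
d(Q,P) = |3−14| + |13−2| = 11 + 11 = 22
Minimum is at M.

M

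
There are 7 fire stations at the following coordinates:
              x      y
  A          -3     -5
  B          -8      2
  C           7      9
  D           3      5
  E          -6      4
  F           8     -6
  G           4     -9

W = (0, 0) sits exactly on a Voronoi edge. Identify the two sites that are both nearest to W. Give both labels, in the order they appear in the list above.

Squared distances from W to each site:
|WA|² = (0−(-3))² + (0−(-5))² = 9 + 25 = 34
|WB|² = (0−(-8))² + (0−2)² = 64 + 4 = 68
|WC|² = (0−7)² + (0−9)² = 49 + 81 = 130
|WD|² = (0−3)² + (0−5)² = 9 + 25 = 34
|WE|² = (0−(-6))² + (0−4)² = 36 + 16 = 52
|WF|² = (0−8)² + (0−(-6))² = 64 + 36 = 100
|WG|² = (0−4)² + (0−(-9))² = 16 + 81 = 97
W is equidistant from A and D (both at squared distance 34), and every other site is strictly farther — so W lies on the A–D Voronoi edge.

A and D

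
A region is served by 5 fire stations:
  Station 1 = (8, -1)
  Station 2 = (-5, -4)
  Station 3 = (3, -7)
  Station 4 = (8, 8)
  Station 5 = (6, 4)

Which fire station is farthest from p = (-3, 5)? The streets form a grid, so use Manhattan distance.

d(p, Station 1) = |-3−8| + |5−(-1)| = 11 + 6 = 17
d(p, Station 2) = |-3−(-5)| + |5−(-4)| = 2 + 9 = 11
d(p, Station 3) = |-3−3| + |5−(-7)| = 6 + 12 = 18
d(p, Station 4) = |-3−8| + |5−8| = 11 + 3 = 14
d(p, Station 5) = |-3−6| + |5−4| = 9 + 1 = 10
The largest is to Station 3.

Station 3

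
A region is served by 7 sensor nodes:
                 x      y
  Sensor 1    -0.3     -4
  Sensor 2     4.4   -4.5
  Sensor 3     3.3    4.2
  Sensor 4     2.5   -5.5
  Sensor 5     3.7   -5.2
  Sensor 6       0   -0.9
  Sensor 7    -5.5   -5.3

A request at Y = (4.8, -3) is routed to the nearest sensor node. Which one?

Sensor 2

Squared Euclidean distances:
d²(Y, Sensor 1) = (4.8−(-0.3))² + (-3−(-4))² = 26.01 + 1 = 27.01
d²(Y, Sensor 2) = (4.8−4.4)² + (-3−(-4.5))² = 0.16 + 2.25 = 2.41
d²(Y, Sensor 3) = (4.8−3.3)² + (-3−4.2)² = 2.25 + 51.84 = 54.09
d²(Y, Sensor 4) = (4.8−2.5)² + (-3−(-5.5))² = 5.29 + 6.25 = 11.54
d²(Y, Sensor 5) = (4.8−3.7)² + (-3−(-5.2))² = 1.21 + 4.84 = 6.05
d²(Y, Sensor 6) = (4.8−0)² + (-3−(-0.9))² = 23.04 + 4.41 = 27.45
d²(Y, Sensor 7) = (4.8−(-5.5))² + (-3−(-5.3))² = 106.09 + 5.29 = 111.38
The smallest is to Sensor 2, so Y lies in the Voronoi region of Sensor 2.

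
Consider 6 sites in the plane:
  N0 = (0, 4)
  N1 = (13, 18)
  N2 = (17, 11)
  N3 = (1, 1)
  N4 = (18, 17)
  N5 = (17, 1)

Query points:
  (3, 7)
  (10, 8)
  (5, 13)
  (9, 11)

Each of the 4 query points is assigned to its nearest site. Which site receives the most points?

(3, 7) — d² to each: N0:18, N1:221, N2:212, N3:40, N4:325, N5:232 → nearest is N0
(10, 8) — d² to each: N0:116, N1:109, N2:58, N3:130, N4:145, N5:98 → nearest is N2
(5, 13) — d² to each: N0:106, N1:89, N2:148, N3:160, N4:185, N5:288 → nearest is N1
(9, 11) — d² to each: N0:130, N1:65, N2:64, N3:164, N4:117, N5:164 → nearest is N2
Tally — N0:1, N1:1, N2:2. N2 captures the most (2).

N2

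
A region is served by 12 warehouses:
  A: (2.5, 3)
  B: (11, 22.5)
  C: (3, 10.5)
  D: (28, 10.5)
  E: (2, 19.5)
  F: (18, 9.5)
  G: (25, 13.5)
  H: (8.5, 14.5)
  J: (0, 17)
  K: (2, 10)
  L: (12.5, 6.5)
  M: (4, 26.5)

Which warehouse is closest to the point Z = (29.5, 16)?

G

Squared Euclidean distances:
|ZA|² = (29.5−2.5)² + (16−3)² = 729 + 169 = 898
|ZB|² = (29.5−11)² + (16−22.5)² = 342.25 + 42.25 = 384.5
|ZC|² = (29.5−3)² + (16−10.5)² = 702.25 + 30.25 = 732.5
|ZD|² = (29.5−28)² + (16−10.5)² = 2.25 + 30.25 = 32.5
|ZE|² = (29.5−2)² + (16−19.5)² = 756.25 + 12.25 = 768.5
|ZF|² = (29.5−18)² + (16−9.5)² = 132.25 + 42.25 = 174.5
|ZG|² = (29.5−25)² + (16−13.5)² = 20.25 + 6.25 = 26.5
|ZH|² = (29.5−8.5)² + (16−14.5)² = 441 + 2.25 = 443.25
|ZJ|² = (29.5−0)² + (16−17)² = 870.25 + 1 = 871.25
|ZK|² = (29.5−2)² + (16−10)² = 756.25 + 36 = 792.25
|ZL|² = (29.5−12.5)² + (16−6.5)² = 289 + 90.25 = 379.25
|ZM|² = (29.5−4)² + (16−26.5)² = 650.25 + 110.25 = 760.5
Minimum is at G.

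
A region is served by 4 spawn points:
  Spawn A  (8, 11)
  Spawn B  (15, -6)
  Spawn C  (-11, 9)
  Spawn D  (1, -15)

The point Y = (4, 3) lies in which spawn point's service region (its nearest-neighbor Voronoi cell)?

Compare squared distances (the ordering matches that of the actual distances):
d²(Y, Spawn A) = (4−8)² + (3−11)² = 16 + 64 = 80
d²(Y, Spawn B) = (4−15)² + (3−(-6))² = 121 + 81 = 202
d²(Y, Spawn C) = (4−(-11))² + (3−9)² = 225 + 36 = 261
d²(Y, Spawn D) = (4−1)² + (3−(-15))² = 9 + 324 = 333
The smallest is to Spawn A, so Y lies in the Voronoi region of Spawn A.

Spawn A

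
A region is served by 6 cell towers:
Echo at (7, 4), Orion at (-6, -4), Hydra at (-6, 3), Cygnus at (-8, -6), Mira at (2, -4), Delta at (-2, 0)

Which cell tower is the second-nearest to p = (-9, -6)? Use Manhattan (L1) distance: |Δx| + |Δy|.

d(p, Echo) = |-9−7| + |-6−4| = 16 + 10 = 26
d(p, Orion) = |-9−(-6)| + |-6−(-4)| = 3 + 2 = 5
d(p, Hydra) = |-9−(-6)| + |-6−3| = 3 + 9 = 12
d(p, Cygnus) = |-9−(-8)| + |-6−(-6)| = 1 + 0 = 1
d(p, Mira) = |-9−2| + |-6−(-4)| = 11 + 2 = 13
d(p, Delta) = |-9−(-2)| + |-6−0| = 7 + 6 = 13
Sorted ascending: Cygnus, Orion, Hydra, … — the second-nearest is Orion.

Orion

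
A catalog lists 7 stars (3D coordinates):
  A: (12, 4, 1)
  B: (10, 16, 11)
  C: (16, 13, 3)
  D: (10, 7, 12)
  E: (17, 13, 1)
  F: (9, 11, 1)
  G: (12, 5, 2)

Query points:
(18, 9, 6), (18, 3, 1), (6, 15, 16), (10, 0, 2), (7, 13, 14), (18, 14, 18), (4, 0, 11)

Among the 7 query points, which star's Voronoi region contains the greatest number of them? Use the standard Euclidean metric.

B

(18, 9, 6) — d² to each: A:86, B:138, C:29, D:104, E:42, F:110, G:68 → nearest is C
(18, 3, 1) — d² to each: A:37, B:333, C:108, D:201, E:101, F:145, G:41 → nearest is A
(6, 15, 16) — d² to each: A:382, B:42, C:273, D:96, E:350, F:250, G:332 → nearest is B
(10, 0, 2) — d² to each: A:21, B:337, C:206, D:149, E:219, F:123, G:29 → nearest is A
(7, 13, 14) — d² to each: A:275, B:27, C:202, D:49, E:269, F:177, G:233 → nearest is B
(18, 14, 18) — d² to each: A:425, B:117, C:230, D:149, E:291, F:379, G:373 → nearest is B
(4, 0, 11) — d² to each: A:180, B:292, C:377, D:86, E:438, F:246, G:170 → nearest is D
Tally — A:2, B:3, C:1, D:1. B captures the most (3).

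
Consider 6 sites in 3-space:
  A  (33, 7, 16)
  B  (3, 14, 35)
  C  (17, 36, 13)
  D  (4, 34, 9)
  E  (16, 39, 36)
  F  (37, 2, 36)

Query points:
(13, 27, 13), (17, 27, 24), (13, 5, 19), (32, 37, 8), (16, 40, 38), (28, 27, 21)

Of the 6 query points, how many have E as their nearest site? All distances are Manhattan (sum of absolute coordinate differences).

1

(13, 27, 13) — d to each: A:43, B:45, C:13, D:20, E:38, F:72 → nearest is C
(17, 27, 24) — d to each: A:44, B:38, C:20, D:35, E:25, F:57 → nearest is C
(13, 5, 19) — d to each: A:25, B:35, C:41, D:48, E:54, F:44 → nearest is A
(32, 37, 8) — d to each: A:39, B:79, C:21, D:32, E:46, F:68 → nearest is C
(16, 40, 38) — d to each: A:72, B:42, C:30, D:47, E:3, F:61 → nearest is E
(28, 27, 21) — d to each: A:30, B:52, C:28, D:43, E:39, F:49 → nearest is C
1 of the 6 points has E as nearest.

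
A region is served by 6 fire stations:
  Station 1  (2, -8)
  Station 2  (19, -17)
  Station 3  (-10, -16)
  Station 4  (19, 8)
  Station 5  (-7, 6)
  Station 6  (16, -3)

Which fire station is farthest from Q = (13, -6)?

Station 3

Since √ is increasing, it suffices to compare squared distances:
d²(Q, Station 1) = (13−2)² + (-6−(-8))² = 121 + 4 = 125
d²(Q, Station 2) = (13−19)² + (-6−(-17))² = 36 + 121 = 157
d²(Q, Station 3) = (13−(-10))² + (-6−(-16))² = 529 + 100 = 629
d²(Q, Station 4) = (13−19)² + (-6−8)² = 36 + 196 = 232
d²(Q, Station 5) = (13−(-7))² + (-6−6)² = 400 + 144 = 544
d²(Q, Station 6) = (13−16)² + (-6−(-3))² = 9 + 9 = 18
The largest is to Station 3.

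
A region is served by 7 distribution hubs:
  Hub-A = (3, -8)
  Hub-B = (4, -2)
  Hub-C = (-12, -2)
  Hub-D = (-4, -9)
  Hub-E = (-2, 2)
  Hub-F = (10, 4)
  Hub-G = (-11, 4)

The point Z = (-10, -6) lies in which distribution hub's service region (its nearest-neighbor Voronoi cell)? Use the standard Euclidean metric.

Since √ is increasing, it suffices to compare squared distances:
d²(Z, Hub-A) = (-10−3)² + (-6−(-8))² = 169 + 4 = 173
d²(Z, Hub-B) = (-10−4)² + (-6−(-2))² = 196 + 16 = 212
d²(Z, Hub-C) = (-10−(-12))² + (-6−(-2))² = 4 + 16 = 20
d²(Z, Hub-D) = (-10−(-4))² + (-6−(-9))² = 36 + 9 = 45
d²(Z, Hub-E) = (-10−(-2))² + (-6−2)² = 64 + 64 = 128
d²(Z, Hub-F) = (-10−10)² + (-6−4)² = 400 + 100 = 500
d²(Z, Hub-G) = (-10−(-11))² + (-6−4)² = 1 + 100 = 101
Hub-C is nearest.

Hub-C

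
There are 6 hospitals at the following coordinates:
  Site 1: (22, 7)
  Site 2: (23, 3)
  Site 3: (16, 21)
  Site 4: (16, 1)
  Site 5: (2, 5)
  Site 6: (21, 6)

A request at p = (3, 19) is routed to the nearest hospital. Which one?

Squared Euclidean distances:
d²(p, Site 1) = (3−22)² + (19−7)² = 361 + 144 = 505
d²(p, Site 2) = (3−23)² + (19−3)² = 400 + 256 = 656
d²(p, Site 3) = (3−16)² + (19−21)² = 169 + 4 = 173
d²(p, Site 4) = (3−16)² + (19−1)² = 169 + 324 = 493
d²(p, Site 5) = (3−2)² + (19−5)² = 1 + 196 = 197
d²(p, Site 6) = (3−21)² + (19−6)² = 324 + 169 = 493
Site 3 is nearest.

Site 3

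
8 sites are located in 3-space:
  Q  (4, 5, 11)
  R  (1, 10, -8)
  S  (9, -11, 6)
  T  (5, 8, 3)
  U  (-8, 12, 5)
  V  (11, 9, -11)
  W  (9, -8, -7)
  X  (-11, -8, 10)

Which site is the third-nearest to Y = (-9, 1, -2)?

X

Since √ is increasing, it suffices to compare squared distances:
|YQ|² = 169 + 16 + 169 = 354
|YR|² = 100 + 81 + 36 = 217
|YS|² = 324 + 144 + 64 = 532
|YT|² = 196 + 49 + 25 = 270
|YU|² = 1 + 121 + 49 = 171
|YV|² = 400 + 64 + 81 = 545
|YW|² = 324 + 81 + 25 = 430
|YX|² = 4 + 81 + 144 = 229
Sorted ascending: U, R, X, T, … — the third-nearest is X.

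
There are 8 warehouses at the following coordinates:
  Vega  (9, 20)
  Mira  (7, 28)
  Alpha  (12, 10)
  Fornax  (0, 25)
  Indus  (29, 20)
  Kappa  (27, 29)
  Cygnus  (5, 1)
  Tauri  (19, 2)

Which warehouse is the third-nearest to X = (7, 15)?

Fornax

Compare squared distances (the ordering matches that of the actual distances):
d²(X, Vega) = (7−9)² + (15−20)² = 4 + 25 = 29
d²(X, Mira) = (7−7)² + (15−28)² = 0 + 169 = 169
d²(X, Alpha) = (7−12)² + (15−10)² = 25 + 25 = 50
d²(X, Fornax) = (7−0)² + (15−25)² = 49 + 100 = 149
d²(X, Indus) = (7−29)² + (15−20)² = 484 + 25 = 509
d²(X, Kappa) = (7−27)² + (15−29)² = 400 + 196 = 596
d²(X, Cygnus) = (7−5)² + (15−1)² = 4 + 196 = 200
d²(X, Tauri) = (7−19)² + (15−2)² = 144 + 169 = 313
Sorted ascending: Vega, Alpha, Fornax, Mira, … — the third-nearest is Fornax.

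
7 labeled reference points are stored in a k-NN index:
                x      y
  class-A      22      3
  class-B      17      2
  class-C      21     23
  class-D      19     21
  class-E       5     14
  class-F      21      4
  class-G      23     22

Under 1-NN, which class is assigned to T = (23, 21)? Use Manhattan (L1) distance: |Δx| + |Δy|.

class-G

d(T, class-A) = |23−22| + |21−3| = 1 + 18 = 19
d(T, class-B) = |23−17| + |21−2| = 6 + 19 = 25
d(T, class-C) = |23−21| + |21−23| = 2 + 2 = 4
d(T, class-D) = |23−19| + |21−21| = 4 + 0 = 4
d(T, class-E) = |23−5| + |21−14| = 18 + 7 = 25
d(T, class-F) = |23−21| + |21−4| = 2 + 17 = 19
d(T, class-G) = |23−23| + |21−22| = 0 + 1 = 1
The smallest is to class-G, so T lies in the Voronoi region of class-G.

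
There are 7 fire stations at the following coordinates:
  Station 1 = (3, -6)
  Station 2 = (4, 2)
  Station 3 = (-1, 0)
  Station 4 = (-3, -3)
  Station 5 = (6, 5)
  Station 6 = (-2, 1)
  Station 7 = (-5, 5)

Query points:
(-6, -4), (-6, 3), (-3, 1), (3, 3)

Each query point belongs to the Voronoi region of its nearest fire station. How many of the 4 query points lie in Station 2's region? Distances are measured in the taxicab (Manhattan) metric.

1

(-6, -4) — d to each: Station 1:11, Station 2:16, Station 3:9, Station 4:4, Station 5:21, Station 6:9, Station 7:10 → nearest is Station 4
(-6, 3) — d to each: Station 1:18, Station 2:11, Station 3:8, Station 4:9, Station 5:14, Station 6:6, Station 7:3 → nearest is Station 7
(-3, 1) — d to each: Station 1:13, Station 2:8, Station 3:3, Station 4:4, Station 5:13, Station 6:1, Station 7:6 → nearest is Station 6
(3, 3) — d to each: Station 1:9, Station 2:2, Station 3:7, Station 4:12, Station 5:5, Station 6:7, Station 7:10 → nearest is Station 2
1 of the 4 points has Station 2 as nearest.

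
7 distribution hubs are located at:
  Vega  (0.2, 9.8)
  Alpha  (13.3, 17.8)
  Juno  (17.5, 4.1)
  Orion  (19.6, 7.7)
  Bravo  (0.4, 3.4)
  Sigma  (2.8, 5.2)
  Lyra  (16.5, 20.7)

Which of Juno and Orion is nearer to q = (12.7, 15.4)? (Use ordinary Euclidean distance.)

Compare squared distances:
d²(q, Juno) = (12.7−17.5)² + (15.4−4.1)² = 23.04 + 127.69 = 150.73
d²(q, Orion) = (12.7−19.6)² + (15.4−7.7)² = 47.61 + 59.29 = 106.9
150.73 > 106.9, so Orion is closer.

Orion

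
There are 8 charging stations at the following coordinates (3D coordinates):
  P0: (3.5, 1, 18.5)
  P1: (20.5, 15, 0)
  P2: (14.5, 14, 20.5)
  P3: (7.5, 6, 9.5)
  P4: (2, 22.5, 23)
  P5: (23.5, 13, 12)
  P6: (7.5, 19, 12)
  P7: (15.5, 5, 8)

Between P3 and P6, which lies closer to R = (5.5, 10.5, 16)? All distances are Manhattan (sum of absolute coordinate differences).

P3

d(R,P3) = |5.5−7.5| + |10.5−6| + |16−9.5| = 2 + 4.5 + 6.5 = 13
d(R,P6) = |5.5−7.5| + |10.5−19| + |16−12| = 2 + 8.5 + 4 = 14.5
13 < 14.5, so P3 is closer.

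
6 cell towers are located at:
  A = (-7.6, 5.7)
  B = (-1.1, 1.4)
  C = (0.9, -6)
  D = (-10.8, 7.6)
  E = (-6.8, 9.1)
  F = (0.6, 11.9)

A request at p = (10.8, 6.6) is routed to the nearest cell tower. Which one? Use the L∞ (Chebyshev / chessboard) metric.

F

d(p,A) = max(18.4, 0.9) = 18.4
d(p,B) = max(11.9, 5.2) = 11.9
d(p,C) = max(9.9, 12.6) = 12.6
d(p,D) = max(21.6, 1) = 21.6
d(p,E) = max(17.6, 2.5) = 17.6
d(p,F) = max(10.2, 5.3) = 10.2
Minimum is at F.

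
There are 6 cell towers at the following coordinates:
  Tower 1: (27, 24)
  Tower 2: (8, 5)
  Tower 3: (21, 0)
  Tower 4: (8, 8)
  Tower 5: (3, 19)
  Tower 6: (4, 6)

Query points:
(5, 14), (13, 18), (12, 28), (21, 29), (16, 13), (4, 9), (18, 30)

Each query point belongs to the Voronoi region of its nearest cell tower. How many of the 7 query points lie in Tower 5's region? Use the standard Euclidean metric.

(5, 14) — d² to each: Tower 1:584, Tower 2:90, Tower 3:452, Tower 4:45, Tower 5:29, Tower 6:65 → nearest is Tower 5
(13, 18) — d² to each: Tower 1:232, Tower 2:194, Tower 3:388, Tower 4:125, Tower 5:101, Tower 6:225 → nearest is Tower 5
(12, 28) — d² to each: Tower 1:241, Tower 2:545, Tower 3:865, Tower 4:416, Tower 5:162, Tower 6:548 → nearest is Tower 5
(21, 29) — d² to each: Tower 1:61, Tower 2:745, Tower 3:841, Tower 4:610, Tower 5:424, Tower 6:818 → nearest is Tower 1
(16, 13) — d² to each: Tower 1:242, Tower 2:128, Tower 3:194, Tower 4:89, Tower 5:205, Tower 6:193 → nearest is Tower 4
(4, 9) — d² to each: Tower 1:754, Tower 2:32, Tower 3:370, Tower 4:17, Tower 5:101, Tower 6:9 → nearest is Tower 6
(18, 30) — d² to each: Tower 1:117, Tower 2:725, Tower 3:909, Tower 4:584, Tower 5:346, Tower 6:772 → nearest is Tower 1
3 of the 7 points have Tower 5 as nearest.

3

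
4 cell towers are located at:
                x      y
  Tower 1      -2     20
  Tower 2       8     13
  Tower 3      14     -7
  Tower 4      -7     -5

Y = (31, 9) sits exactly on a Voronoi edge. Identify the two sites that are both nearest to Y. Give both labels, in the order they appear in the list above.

Squared distances from Y to each site:
d²(Y, Tower 1) = (31−(-2))² + (9−20)² = 1089 + 121 = 1210
d²(Y, Tower 2) = (31−8)² + (9−13)² = 529 + 16 = 545
d²(Y, Tower 3) = (31−14)² + (9−(-7))² = 289 + 256 = 545
d²(Y, Tower 4) = (31−(-7))² + (9−(-5))² = 1444 + 196 = 1640
Y is equidistant from Tower 2 and Tower 3 (both at squared distance 545), and every other site is strictly farther — so Y lies on the Tower 2–Tower 3 Voronoi edge.

Tower 2 and Tower 3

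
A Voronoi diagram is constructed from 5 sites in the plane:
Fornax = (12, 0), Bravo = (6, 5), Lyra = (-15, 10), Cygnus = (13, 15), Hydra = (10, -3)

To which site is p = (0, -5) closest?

Hydra

Since √ is increasing, it suffices to compare squared distances:
d²(p, Fornax) = (0−12)² + (-5−0)² = 144 + 25 = 169
d²(p, Bravo) = (0−6)² + (-5−5)² = 36 + 100 = 136
d²(p, Lyra) = (0−(-15))² + (-5−10)² = 225 + 225 = 450
d²(p, Cygnus) = (0−13)² + (-5−15)² = 169 + 400 = 569
d²(p, Hydra) = (0−10)² + (-5−(-3))² = 100 + 4 = 104
Minimum is at Hydra.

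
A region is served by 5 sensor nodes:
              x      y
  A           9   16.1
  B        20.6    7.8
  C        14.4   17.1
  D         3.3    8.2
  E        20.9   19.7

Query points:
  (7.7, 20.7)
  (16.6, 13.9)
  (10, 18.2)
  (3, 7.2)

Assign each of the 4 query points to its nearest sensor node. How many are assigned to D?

(7.7, 20.7) — d² to each: A:22.85, B:332.82, C:57.85, D:175.61, E:175.24 → nearest is A
(16.6, 13.9) — d² to each: A:62.6, B:53.21, C:15.08, D:209.38, E:52.13 → nearest is C
(10, 18.2) — d² to each: A:5.41, B:220.52, C:20.57, D:144.89, E:121.06 → nearest is A
(3, 7.2) — d² to each: A:115.21, B:310.12, C:227.97, D:1.09, E:476.66 → nearest is D
1 of the 4 points has D as nearest.

1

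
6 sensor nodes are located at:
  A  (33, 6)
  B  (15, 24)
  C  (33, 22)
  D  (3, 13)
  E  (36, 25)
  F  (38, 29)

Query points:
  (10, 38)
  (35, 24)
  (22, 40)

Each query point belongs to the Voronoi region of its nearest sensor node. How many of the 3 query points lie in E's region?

(10, 38) — d² to each: A:1553, B:221, C:785, D:674, E:845, F:865 → nearest is B
(35, 24) — d² to each: A:328, B:400, C:8, D:1145, E:2, F:34 → nearest is E
(22, 40) — d² to each: A:1277, B:305, C:445, D:1090, E:421, F:377 → nearest is B
1 of the 3 points has E as nearest.

1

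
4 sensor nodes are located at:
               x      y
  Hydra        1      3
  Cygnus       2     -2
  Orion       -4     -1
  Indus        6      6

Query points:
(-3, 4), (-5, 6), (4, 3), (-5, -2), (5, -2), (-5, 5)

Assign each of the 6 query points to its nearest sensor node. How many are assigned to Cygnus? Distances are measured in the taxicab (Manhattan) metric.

1

(-3, 4) — d to each: Hydra:5, Cygnus:11, Orion:6, Indus:11 → nearest is Hydra
(-5, 6) — d to each: Hydra:9, Cygnus:15, Orion:8, Indus:11 → nearest is Orion
(4, 3) — d to each: Hydra:3, Cygnus:7, Orion:12, Indus:5 → nearest is Hydra
(-5, -2) — d to each: Hydra:11, Cygnus:7, Orion:2, Indus:19 → nearest is Orion
(5, -2) — d to each: Hydra:9, Cygnus:3, Orion:10, Indus:9 → nearest is Cygnus
(-5, 5) — d to each: Hydra:8, Cygnus:14, Orion:7, Indus:12 → nearest is Orion
1 of the 6 points has Cygnus as nearest.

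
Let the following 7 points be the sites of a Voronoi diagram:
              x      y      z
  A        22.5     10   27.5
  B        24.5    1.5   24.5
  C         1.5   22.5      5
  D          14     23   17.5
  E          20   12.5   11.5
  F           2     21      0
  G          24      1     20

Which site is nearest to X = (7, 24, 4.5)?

C

Since √ is increasing, it suffices to compare squared distances:
|XA|² = (7−22.5)² + (24−10)² + (4.5−27.5)² = 240.25 + 196 + 529 = 965.25
|XB|² = (7−24.5)² + (24−1.5)² + (4.5−24.5)² = 306.25 + 506.25 + 400 = 1212.5
|XC|² = (7−1.5)² + (24−22.5)² + (4.5−5)² = 30.25 + 2.25 + 0.25 = 32.75
|XD|² = (7−14)² + (24−23)² + (4.5−17.5)² = 49 + 1 + 169 = 219
|XE|² = (7−20)² + (24−12.5)² + (4.5−11.5)² = 169 + 132.25 + 49 = 350.25
|XF|² = (7−2)² + (24−21)² + (4.5−0)² = 25 + 9 + 20.25 = 54.25
|XG|² = (7−24)² + (24−1)² + (4.5−20)² = 289 + 529 + 240.25 = 1058.25
C is nearest.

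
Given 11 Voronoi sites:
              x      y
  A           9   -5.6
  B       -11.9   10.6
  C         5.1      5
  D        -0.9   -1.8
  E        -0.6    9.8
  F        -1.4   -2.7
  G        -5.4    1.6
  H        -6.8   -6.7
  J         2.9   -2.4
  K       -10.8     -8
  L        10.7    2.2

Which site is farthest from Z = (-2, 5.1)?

K

Since √ is increasing, it suffices to compare squared distances:
|ZA|² = (-2−9)² + (5.1−(-5.6))² = 121 + 114.49 = 235.49
|ZB|² = (-2−(-11.9))² + (5.1−10.6)² = 98.01 + 30.25 = 128.26
|ZC|² = (-2−5.1)² + (5.1−5)² = 50.41 + 0.01 = 50.42
|ZD|² = (-2−(-0.9))² + (5.1−(-1.8))² = 1.21 + 47.61 = 48.82
|ZE|² = (-2−(-0.6))² + (5.1−9.8)² = 1.96 + 22.09 = 24.05
|ZF|² = (-2−(-1.4))² + (5.1−(-2.7))² = 0.36 + 60.84 = 61.2
|ZG|² = (-2−(-5.4))² + (5.1−1.6)² = 11.56 + 12.25 = 23.81
|ZH|² = (-2−(-6.8))² + (5.1−(-6.7))² = 23.04 + 139.24 = 162.28
|ZJ|² = (-2−2.9)² + (5.1−(-2.4))² = 24.01 + 56.25 = 80.26
|ZK|² = (-2−(-10.8))² + (5.1−(-8))² = 77.44 + 171.61 = 249.05
|ZL|² = (-2−10.7)² + (5.1−2.2)² = 161.29 + 8.41 = 169.7
The largest is to K.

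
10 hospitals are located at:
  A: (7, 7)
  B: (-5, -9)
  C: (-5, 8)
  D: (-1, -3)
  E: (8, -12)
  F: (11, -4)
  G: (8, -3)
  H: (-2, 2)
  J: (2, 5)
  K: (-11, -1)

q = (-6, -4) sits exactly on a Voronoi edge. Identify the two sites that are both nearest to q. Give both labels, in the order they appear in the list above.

B and D

Squared distances from q to each site:
|qA|² = (-6−7)² + (-4−7)² = 169 + 121 = 290
|qB|² = (-6−(-5))² + (-4−(-9))² = 1 + 25 = 26
|qC|² = (-6−(-5))² + (-4−8)² = 1 + 144 = 145
|qD|² = (-6−(-1))² + (-4−(-3))² = 25 + 1 = 26
|qE|² = (-6−8)² + (-4−(-12))² = 196 + 64 = 260
|qF|² = (-6−11)² + (-4−(-4))² = 289 + 0 = 289
|qG|² = (-6−8)² + (-4−(-3))² = 196 + 1 = 197
|qH|² = (-6−(-2))² + (-4−2)² = 16 + 36 = 52
|qJ|² = (-6−2)² + (-4−5)² = 64 + 81 = 145
|qK|² = (-6−(-11))² + (-4−(-1))² = 25 + 9 = 34
q is equidistant from B and D (both at squared distance 26), and every other site is strictly farther — so q lies on the B–D Voronoi edge.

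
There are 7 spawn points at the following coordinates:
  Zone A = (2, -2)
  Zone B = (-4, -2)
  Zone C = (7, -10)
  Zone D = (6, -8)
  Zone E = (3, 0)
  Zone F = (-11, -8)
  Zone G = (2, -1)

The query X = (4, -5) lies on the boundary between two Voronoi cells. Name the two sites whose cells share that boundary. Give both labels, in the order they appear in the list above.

Squared distances from X to each site:
d²(X, Zone A) = (4−2)² + (-5−(-2))² = 4 + 9 = 13
d²(X, Zone B) = (4−(-4))² + (-5−(-2))² = 64 + 9 = 73
d²(X, Zone C) = (4−7)² + (-5−(-10))² = 9 + 25 = 34
d²(X, Zone D) = (4−6)² + (-5−(-8))² = 4 + 9 = 13
d²(X, Zone E) = (4−3)² + (-5−0)² = 1 + 25 = 26
d²(X, Zone F) = (4−(-11))² + (-5−(-8))² = 225 + 9 = 234
d²(X, Zone G) = (4−2)² + (-5−(-1))² = 4 + 16 = 20
X is equidistant from Zone A and Zone D (both at squared distance 13), and every other site is strictly farther — so X lies on the Zone A–Zone D Voronoi edge.

Zone A and Zone D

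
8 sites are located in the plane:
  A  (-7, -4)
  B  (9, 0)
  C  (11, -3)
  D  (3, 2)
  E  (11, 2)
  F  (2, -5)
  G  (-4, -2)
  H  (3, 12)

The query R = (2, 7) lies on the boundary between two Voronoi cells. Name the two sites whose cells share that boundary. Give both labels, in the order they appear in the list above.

Squared distances from R to each site:
|RA|² = (2−(-7))² + (7−(-4))² = 81 + 121 = 202
|RB|² = (2−9)² + (7−0)² = 49 + 49 = 98
|RC|² = (2−11)² + (7−(-3))² = 81 + 100 = 181
|RD|² = (2−3)² + (7−2)² = 1 + 25 = 26
|RE|² = (2−11)² + (7−2)² = 81 + 25 = 106
|RF|² = (2−2)² + (7−(-5))² = 0 + 144 = 144
|RG|² = (2−(-4))² + (7−(-2))² = 36 + 81 = 117
|RH|² = (2−3)² + (7−12)² = 1 + 25 = 26
R is equidistant from D and H (both at squared distance 26), and every other site is strictly farther — so R lies on the D–H Voronoi edge.

D and H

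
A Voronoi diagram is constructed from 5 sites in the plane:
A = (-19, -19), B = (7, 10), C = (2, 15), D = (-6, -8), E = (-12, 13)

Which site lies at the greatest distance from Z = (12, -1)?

Since √ is increasing, it suffices to compare squared distances:
|ZA|² = (12−(-19))² + (-1−(-19))² = 961 + 324 = 1285
|ZB|² = (12−7)² + (-1−10)² = 25 + 121 = 146
|ZC|² = (12−2)² + (-1−15)² = 100 + 256 = 356
|ZD|² = (12−(-6))² + (-1−(-8))² = 324 + 49 = 373
|ZE|² = (12−(-12))² + (-1−13)² = 576 + 196 = 772
The largest is to A.

A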